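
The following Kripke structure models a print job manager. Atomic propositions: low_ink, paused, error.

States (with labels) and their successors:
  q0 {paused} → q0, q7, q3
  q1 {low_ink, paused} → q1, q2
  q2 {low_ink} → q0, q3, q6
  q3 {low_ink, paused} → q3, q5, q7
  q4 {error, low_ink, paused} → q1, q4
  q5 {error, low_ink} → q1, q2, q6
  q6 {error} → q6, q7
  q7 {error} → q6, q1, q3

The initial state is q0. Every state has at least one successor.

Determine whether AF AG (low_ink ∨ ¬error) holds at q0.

Does not hold

States satisfying AG (low_ink ∨ ¬error): ∅.
States satisfying AF AG (low_ink ∨ ¬error): ∅.
There is a path from q0 along which AG (low_ink ∨ ¬error) never holds.
q0 ∉ Sat(AF AG (low_ink ∨ ¬error)).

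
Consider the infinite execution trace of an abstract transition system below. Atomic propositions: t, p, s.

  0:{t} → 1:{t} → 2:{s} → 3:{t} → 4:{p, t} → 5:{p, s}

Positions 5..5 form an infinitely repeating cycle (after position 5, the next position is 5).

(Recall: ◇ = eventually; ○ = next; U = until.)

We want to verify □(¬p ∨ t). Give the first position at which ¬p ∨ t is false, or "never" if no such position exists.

5

Check ¬p ∨ t at each position in order: 0 ✓, 1 ✓, 2 ✓, 3 ✓, 4 ✓.
At position 5 the labels are {p, s}, so ¬p ∨ t is false there. This is the first violation.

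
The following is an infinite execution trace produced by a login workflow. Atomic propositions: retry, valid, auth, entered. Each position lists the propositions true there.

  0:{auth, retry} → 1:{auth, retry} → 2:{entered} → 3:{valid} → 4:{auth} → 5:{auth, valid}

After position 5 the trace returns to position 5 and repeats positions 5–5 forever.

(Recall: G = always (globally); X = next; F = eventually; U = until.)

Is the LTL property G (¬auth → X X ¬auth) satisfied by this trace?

¬auth → X X ¬auth must hold at every position from 0 onward. It fails at position 2, so G (¬auth → X X ¬auth) is false.
Positions where ¬auth holds: 2, 3.
Check X X ¬auth at each: 2→fails, 3→fails.

No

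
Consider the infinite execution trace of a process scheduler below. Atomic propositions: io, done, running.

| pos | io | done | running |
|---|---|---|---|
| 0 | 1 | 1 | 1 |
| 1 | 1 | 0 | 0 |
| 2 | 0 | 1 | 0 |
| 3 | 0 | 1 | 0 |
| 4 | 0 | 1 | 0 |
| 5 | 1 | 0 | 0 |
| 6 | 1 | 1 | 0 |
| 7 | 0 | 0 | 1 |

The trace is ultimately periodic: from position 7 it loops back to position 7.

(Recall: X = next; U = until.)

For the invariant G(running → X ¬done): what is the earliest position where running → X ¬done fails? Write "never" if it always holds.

running → X ¬done holds at every position 0..7, and those are all the positions the trace ever visits, so the invariant G(running → X ¬done) is never violated.

never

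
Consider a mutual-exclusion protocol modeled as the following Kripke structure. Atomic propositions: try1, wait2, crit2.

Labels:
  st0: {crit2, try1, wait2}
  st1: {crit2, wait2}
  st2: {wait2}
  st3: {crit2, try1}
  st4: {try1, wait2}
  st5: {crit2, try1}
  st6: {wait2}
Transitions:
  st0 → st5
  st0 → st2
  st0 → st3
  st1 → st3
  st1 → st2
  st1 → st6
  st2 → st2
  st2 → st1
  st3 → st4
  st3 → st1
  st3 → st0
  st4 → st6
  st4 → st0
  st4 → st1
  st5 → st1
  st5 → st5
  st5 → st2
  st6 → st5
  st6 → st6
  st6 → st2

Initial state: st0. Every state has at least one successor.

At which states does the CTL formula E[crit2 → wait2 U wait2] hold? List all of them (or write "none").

{st0, st1, st2, st4, st6}

States satisfying crit2 → wait2: {st0, st1, st2, st4, st6}.
States satisfying wait2: {st0, st1, st2, st4, st6}.
States satisfying E[crit2 → wait2 U wait2]: {st0, st1, st2, st4, st6}.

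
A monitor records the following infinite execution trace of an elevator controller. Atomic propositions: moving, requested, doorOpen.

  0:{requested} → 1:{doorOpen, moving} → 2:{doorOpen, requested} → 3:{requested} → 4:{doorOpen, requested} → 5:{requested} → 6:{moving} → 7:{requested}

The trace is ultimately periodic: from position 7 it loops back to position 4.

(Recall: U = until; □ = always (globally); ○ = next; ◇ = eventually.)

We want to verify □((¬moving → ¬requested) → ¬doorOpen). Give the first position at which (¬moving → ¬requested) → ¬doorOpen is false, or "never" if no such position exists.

1

Check (¬moving → ¬requested) → ¬doorOpen at each position in order: 0 ✓.
At position 1 the labels are {doorOpen, moving}, so (¬moving → ¬requested) → ¬doorOpen is false there. This is the first violation.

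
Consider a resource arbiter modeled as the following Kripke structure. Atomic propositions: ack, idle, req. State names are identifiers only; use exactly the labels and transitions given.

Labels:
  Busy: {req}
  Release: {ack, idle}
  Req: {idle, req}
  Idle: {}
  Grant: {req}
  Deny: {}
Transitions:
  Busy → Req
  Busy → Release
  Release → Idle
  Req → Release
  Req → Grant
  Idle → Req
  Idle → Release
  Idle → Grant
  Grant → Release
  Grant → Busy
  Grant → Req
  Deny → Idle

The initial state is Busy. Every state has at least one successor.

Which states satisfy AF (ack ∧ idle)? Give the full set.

States satisfying ack ∧ idle: {Release}.
States satisfying AF (ack ∧ idle): {Release}.

{Release}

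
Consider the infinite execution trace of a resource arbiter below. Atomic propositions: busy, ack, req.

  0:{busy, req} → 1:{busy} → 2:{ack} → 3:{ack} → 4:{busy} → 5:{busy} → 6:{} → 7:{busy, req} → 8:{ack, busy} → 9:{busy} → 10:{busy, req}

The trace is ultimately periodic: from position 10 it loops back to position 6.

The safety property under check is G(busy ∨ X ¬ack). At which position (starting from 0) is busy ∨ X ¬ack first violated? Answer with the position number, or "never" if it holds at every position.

Check busy ∨ X ¬ack at each position in order: 0 ✓, 1 ✓.
At position 2 the labels are {ack} and the next position 3 has {ack}, so busy ∨ X ¬ack is false there. This is the first violation.

2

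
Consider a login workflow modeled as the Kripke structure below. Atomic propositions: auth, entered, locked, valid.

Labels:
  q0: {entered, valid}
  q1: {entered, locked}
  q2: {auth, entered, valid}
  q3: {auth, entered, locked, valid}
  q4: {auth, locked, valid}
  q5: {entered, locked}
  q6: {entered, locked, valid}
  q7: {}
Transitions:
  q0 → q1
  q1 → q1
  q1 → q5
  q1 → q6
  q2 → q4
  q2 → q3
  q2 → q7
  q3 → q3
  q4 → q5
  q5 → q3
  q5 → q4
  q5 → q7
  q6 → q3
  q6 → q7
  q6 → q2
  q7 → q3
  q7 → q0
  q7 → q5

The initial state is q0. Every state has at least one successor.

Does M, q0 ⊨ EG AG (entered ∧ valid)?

States satisfying AG (entered ∧ valid): {q3}.
States satisfying EG AG (entered ∧ valid): {q3}.
No suitable path/successor from q0 witnesses the formula.
q0 ∉ Sat(EG AG (entered ∧ valid)).

Does not hold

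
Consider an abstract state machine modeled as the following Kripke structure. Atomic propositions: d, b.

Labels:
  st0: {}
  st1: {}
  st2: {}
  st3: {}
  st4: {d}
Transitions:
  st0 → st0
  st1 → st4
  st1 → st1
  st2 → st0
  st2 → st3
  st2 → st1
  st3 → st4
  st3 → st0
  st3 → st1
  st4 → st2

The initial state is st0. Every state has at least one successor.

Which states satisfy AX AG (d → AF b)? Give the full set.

{st0}

States satisfying AG (d → AF b): {st0}.
States satisfying AX AG (d → AF b): {st0}.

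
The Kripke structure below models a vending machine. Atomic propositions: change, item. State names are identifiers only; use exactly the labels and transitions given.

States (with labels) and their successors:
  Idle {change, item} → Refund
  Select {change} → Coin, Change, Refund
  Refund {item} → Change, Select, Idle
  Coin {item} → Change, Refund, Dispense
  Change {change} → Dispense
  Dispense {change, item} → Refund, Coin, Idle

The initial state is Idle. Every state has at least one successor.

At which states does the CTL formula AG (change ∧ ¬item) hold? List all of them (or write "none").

States satisfying change ∧ ¬item: {Select, Change}.
States satisfying AG (change ∧ ¬item): ∅.

none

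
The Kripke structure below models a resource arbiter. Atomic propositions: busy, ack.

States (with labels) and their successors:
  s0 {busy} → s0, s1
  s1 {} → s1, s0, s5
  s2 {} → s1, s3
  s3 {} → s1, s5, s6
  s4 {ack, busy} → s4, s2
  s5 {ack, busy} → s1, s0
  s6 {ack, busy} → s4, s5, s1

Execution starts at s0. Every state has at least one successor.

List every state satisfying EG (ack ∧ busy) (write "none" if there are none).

States satisfying ack ∧ busy: {s4, s5, s6}.
States satisfying EG (ack ∧ busy): {s4, s6}.

{s4, s6}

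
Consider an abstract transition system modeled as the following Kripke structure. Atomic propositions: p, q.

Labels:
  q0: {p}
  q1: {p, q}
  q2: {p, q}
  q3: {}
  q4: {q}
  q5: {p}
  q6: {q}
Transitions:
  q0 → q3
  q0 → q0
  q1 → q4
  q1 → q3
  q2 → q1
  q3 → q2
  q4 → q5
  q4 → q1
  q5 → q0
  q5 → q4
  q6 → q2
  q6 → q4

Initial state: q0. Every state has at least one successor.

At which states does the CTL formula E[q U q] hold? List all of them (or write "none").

States satisfying q: {q1, q2, q4, q6}.
States satisfying E[q U q]: {q1, q2, q4, q6}.

{q1, q2, q4, q6}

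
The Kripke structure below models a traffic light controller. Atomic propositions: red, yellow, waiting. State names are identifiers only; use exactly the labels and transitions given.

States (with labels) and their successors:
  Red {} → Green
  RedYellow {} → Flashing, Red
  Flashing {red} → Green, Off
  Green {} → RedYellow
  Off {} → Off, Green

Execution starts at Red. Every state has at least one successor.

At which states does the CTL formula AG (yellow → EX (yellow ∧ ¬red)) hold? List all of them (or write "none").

States satisfying yellow → EX (yellow ∧ ¬red): {Red, RedYellow, Flashing, Green, Off}.
States satisfying AG (yellow → EX (yellow ∧ ¬red)): {Red, RedYellow, Flashing, Green, Off}.

{Red, RedYellow, Flashing, Green, Off}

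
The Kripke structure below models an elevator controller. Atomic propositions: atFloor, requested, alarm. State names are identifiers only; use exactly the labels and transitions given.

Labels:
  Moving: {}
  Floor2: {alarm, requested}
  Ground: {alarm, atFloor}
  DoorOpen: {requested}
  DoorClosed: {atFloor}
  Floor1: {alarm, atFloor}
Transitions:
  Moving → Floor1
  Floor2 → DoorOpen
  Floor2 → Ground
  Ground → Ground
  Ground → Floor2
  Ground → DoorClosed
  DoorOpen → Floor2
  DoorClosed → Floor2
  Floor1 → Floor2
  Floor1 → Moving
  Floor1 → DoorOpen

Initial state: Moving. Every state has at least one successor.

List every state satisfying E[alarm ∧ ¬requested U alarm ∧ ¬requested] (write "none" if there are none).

{Ground, Floor1}

States satisfying alarm ∧ ¬requested: {Ground, Floor1}.
States satisfying E[alarm ∧ ¬requested U alarm ∧ ¬requested]: {Ground, Floor1}.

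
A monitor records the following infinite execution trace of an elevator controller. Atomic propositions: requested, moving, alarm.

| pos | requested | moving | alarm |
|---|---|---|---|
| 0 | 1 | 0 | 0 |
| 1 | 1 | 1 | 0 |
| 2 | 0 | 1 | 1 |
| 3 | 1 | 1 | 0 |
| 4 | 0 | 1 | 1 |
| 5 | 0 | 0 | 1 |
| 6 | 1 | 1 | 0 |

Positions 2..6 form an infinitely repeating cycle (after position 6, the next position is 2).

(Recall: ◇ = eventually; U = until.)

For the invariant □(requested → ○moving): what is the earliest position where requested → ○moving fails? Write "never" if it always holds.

never

requested → ○moving holds at every position 0..6, and those are all the positions the trace ever visits, so the invariant □(requested → ○moving) is never violated.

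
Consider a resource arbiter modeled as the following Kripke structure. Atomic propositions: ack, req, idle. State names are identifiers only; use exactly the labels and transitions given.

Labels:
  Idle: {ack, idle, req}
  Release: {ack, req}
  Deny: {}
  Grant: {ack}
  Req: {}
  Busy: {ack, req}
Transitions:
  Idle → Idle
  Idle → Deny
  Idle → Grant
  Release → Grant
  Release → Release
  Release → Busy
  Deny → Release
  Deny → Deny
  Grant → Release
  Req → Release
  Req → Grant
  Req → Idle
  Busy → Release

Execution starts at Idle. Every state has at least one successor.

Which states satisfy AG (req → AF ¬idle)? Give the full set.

{Release, Deny, Grant, Busy}

States satisfying req → AF ¬idle: {Release, Deny, Grant, Req, Busy}.
States satisfying AG (req → AF ¬idle): {Release, Deny, Grant, Busy}.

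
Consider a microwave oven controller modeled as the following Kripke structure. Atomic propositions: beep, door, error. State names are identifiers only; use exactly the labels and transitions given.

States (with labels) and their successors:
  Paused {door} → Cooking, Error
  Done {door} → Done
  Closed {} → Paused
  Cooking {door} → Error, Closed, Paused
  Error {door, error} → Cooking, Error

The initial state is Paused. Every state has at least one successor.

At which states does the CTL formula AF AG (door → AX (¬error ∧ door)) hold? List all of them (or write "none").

{Done}

States satisfying AG (door → AX (¬error ∧ door)): {Done}.
States satisfying AF AG (door → AX (¬error ∧ door)): {Done}.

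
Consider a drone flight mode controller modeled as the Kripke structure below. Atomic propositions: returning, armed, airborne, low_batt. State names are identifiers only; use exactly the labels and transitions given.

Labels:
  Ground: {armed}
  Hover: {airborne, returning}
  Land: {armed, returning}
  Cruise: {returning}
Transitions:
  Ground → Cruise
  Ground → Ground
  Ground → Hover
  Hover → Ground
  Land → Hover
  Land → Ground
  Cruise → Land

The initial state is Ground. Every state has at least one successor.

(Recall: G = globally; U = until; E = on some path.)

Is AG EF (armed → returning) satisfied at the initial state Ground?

Yes

States satisfying EF (armed → returning): {Ground, Hover, Land, Cruise}.
States satisfying AG EF (armed → returning): {Ground, Hover, Land, Cruise}.
Every state reachable from Ground satisfies EF (armed → returning).
Ground ∈ Sat(AG EF (armed → returning)).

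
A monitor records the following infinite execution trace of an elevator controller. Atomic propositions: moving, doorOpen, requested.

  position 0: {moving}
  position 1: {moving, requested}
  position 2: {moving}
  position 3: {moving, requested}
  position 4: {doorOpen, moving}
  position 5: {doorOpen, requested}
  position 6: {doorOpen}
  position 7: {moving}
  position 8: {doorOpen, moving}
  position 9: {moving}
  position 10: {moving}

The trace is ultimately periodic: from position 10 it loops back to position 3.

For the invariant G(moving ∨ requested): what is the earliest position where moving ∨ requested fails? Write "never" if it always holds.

6

Check moving ∨ requested at each position in order: 0 ✓, 1 ✓, 2 ✓, 3 ✓, 4 ✓, 5 ✓.
At position 6 the labels are {doorOpen}, so moving ∨ requested is false there. This is the first violation.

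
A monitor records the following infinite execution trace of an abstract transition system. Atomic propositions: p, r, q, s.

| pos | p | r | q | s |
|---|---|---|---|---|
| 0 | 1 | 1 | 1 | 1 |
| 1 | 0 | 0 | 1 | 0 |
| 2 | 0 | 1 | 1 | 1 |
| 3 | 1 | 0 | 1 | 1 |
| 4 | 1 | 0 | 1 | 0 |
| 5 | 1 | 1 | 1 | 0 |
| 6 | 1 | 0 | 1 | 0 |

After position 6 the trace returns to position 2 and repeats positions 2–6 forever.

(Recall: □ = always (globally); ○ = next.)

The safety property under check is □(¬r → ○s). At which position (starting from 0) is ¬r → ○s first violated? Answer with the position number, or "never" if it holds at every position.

Check ¬r → ○s at each position in order: 0 ✓, 1 ✓, 2 ✓.
At position 3 the labels are {p, q, s} and the next position 4 has {p, q}, so ¬r → ○s is false there. This is the first violation.

3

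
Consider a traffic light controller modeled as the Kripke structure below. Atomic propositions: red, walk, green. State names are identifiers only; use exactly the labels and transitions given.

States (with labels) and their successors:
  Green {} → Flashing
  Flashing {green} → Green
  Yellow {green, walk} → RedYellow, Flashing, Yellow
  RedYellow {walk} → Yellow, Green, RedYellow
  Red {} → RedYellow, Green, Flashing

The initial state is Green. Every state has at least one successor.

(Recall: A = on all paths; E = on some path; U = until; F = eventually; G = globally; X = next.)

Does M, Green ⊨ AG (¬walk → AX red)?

Does not hold

States satisfying ¬walk → AX red: {Yellow, RedYellow}.
States satisfying AG (¬walk → AX red): ∅.
Flashing is reachable from Green and violates ¬walk → AX red, so AG fails at Green.
Green ∉ Sat(AG (¬walk → AX red)).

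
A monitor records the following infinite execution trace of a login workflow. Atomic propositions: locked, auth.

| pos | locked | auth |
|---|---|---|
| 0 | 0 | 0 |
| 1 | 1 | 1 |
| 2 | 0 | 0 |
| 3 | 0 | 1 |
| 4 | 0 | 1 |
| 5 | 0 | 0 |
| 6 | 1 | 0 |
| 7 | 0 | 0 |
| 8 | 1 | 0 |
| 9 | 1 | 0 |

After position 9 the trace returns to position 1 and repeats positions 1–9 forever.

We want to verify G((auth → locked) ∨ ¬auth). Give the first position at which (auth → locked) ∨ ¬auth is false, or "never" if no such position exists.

Check (auth → locked) ∨ ¬auth at each position in order: 0 ✓, 1 ✓, 2 ✓.
At position 3 the labels are {auth}, so (auth → locked) ∨ ¬auth is false there. This is the first violation.

3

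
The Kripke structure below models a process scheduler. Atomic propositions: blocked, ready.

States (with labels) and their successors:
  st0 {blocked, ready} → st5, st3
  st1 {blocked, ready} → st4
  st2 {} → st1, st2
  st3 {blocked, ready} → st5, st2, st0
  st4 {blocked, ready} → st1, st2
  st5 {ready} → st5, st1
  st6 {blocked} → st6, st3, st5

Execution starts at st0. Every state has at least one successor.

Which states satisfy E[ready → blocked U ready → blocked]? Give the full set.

{st0, st1, st2, st3, st4, st6}

States satisfying ready → blocked: {st0, st1, st2, st3, st4, st6}.
States satisfying E[ready → blocked U ready → blocked]: {st0, st1, st2, st3, st4, st6}.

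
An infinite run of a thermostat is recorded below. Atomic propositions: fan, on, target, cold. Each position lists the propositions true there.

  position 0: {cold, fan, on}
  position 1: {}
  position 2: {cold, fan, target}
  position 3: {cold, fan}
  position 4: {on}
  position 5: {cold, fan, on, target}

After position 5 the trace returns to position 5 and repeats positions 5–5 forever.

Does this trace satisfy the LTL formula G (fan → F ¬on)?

Violated

fan → F ¬on must hold at every position from 0 onward. It fails at position 5, so G (fan → F ¬on) is false.
Positions where fan holds: 0, 2, 3, 5.
Check F ¬on at each: 0→ok, 2→ok, 3→ok, 5→fails.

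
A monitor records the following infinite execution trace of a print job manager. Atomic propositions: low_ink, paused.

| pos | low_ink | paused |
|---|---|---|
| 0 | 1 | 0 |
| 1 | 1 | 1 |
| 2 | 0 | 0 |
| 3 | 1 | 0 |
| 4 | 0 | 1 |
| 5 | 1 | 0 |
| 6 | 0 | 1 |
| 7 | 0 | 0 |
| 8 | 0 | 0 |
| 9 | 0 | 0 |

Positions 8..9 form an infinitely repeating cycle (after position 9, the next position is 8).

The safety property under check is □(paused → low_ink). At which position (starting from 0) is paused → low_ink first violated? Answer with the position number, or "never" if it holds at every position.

Check paused → low_ink at each position in order: 0 ✓, 1 ✓, 2 ✓, 3 ✓.
At position 4 the labels are {paused}, so paused → low_ink is false there. This is the first violation.

4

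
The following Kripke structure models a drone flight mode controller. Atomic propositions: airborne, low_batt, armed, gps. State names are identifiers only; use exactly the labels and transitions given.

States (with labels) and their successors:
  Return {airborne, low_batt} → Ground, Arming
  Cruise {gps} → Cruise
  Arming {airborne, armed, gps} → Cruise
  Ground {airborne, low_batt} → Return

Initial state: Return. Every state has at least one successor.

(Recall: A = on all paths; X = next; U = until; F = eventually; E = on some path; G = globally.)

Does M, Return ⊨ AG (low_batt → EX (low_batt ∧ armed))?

Does not hold

States satisfying low_batt → EX (low_batt ∧ armed): {Cruise, Arming}.
States satisfying AG (low_batt → EX (low_batt ∧ armed)): {Cruise, Arming}.
Ground is reachable from Return and violates low_batt → EX (low_batt ∧ armed), so AG fails at Return.
Return ∉ Sat(AG (low_batt → EX (low_batt ∧ armed))).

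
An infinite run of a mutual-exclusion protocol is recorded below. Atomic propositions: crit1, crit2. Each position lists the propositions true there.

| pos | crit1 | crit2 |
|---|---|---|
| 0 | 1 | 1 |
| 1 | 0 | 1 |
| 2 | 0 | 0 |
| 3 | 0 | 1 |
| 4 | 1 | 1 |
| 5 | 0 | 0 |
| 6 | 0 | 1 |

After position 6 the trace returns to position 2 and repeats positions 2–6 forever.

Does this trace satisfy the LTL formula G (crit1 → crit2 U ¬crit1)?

Yes

crit1 → crit2 U ¬crit1 holds at every position 0..6, and those are all positions ever visited, so G (crit1 → crit2 U ¬crit1) holds.
Positions where crit1 holds: 0, 4.
Check crit2 U ¬crit1 at each: 0→ok, 4→ok.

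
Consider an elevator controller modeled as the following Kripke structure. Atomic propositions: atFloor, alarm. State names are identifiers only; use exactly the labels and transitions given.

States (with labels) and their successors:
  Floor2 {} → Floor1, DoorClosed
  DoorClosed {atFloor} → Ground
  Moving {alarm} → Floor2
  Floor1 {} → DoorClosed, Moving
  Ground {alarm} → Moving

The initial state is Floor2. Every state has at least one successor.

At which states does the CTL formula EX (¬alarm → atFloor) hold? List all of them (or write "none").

States satisfying ¬alarm → atFloor: {DoorClosed, Moving, Ground}.
States satisfying EX (¬alarm → atFloor): {Floor2, DoorClosed, Floor1, Ground}.

{Floor2, DoorClosed, Floor1, Ground}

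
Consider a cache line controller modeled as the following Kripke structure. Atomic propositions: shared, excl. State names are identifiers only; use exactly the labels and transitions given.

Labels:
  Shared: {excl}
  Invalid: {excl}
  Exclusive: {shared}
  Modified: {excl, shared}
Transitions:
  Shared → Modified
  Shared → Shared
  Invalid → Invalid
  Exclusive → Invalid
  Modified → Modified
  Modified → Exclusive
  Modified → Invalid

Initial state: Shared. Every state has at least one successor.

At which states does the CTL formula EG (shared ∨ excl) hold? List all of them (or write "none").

{Shared, Invalid, Exclusive, Modified}

States satisfying shared ∨ excl: {Shared, Invalid, Exclusive, Modified}.
States satisfying EG (shared ∨ excl): {Shared, Invalid, Exclusive, Modified}.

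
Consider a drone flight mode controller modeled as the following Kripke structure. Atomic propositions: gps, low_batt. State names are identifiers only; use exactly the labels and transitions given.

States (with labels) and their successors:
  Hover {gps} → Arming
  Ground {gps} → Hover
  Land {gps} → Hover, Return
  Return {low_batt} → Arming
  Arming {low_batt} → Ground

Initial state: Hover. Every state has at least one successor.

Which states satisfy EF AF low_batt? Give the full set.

States satisfying AF low_batt: {Hover, Ground, Land, Return, Arming}.
States satisfying EF AF low_batt: {Hover, Ground, Land, Return, Arming}.

{Hover, Ground, Land, Return, Arming}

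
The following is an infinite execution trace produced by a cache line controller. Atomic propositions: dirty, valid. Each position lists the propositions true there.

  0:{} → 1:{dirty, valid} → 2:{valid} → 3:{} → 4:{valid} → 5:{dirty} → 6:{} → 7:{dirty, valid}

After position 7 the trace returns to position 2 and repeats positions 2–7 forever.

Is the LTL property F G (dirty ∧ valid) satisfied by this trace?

Does not hold

G (dirty ∧ valid) is false at every position 0..7, so it never becomes true and F G (dirty ∧ valid) fails.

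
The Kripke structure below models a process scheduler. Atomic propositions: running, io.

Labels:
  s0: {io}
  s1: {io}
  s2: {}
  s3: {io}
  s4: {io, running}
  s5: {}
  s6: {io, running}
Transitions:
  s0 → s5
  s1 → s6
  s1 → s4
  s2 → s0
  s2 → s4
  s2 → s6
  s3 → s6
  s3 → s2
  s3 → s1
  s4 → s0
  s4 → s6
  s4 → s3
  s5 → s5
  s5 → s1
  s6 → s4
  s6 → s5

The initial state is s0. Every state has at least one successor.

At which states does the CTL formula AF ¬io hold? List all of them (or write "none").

States satisfying ¬io: {s2, s5}.
States satisfying AF ¬io: {s0, s2, s5}.

{s0, s2, s5}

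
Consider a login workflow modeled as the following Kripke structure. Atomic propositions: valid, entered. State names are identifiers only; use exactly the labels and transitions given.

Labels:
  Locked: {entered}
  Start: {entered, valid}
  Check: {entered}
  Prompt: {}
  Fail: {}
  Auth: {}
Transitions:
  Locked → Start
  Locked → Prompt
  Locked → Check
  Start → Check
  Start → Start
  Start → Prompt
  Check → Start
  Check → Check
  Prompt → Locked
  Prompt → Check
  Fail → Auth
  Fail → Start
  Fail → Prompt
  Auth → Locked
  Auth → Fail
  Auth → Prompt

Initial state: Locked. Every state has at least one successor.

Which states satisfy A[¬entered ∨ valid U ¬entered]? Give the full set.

{Prompt, Fail, Auth}

States satisfying ¬entered ∨ valid: {Start, Prompt, Fail, Auth}.
States satisfying ¬entered: {Prompt, Fail, Auth}.
States satisfying A[¬entered ∨ valid U ¬entered]: {Prompt, Fail, Auth}.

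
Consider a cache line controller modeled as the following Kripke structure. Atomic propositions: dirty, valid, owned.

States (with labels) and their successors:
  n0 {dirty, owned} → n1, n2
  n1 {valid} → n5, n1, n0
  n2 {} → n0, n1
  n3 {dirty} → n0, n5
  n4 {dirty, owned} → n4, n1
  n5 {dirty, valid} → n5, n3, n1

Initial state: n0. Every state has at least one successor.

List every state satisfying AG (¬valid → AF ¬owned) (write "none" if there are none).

States satisfying ¬valid → AF ¬owned: {n0, n1, n2, n3, n5}.
States satisfying AG (¬valid → AF ¬owned): {n0, n1, n2, n3, n5}.

{n0, n1, n2, n3, n5}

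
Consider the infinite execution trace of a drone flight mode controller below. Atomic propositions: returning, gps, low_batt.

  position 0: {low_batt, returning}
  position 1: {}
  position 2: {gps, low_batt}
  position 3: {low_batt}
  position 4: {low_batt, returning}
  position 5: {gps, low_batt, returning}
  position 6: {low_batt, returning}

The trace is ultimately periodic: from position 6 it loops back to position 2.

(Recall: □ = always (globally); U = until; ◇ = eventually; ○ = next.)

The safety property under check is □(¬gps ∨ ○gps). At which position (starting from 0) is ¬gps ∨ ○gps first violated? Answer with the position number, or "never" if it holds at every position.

2

Check ¬gps ∨ ○gps at each position in order: 0 ✓, 1 ✓.
At position 2 the labels are {gps, low_batt} and the next position 3 has {low_batt}, so ¬gps ∨ ○gps is false there. This is the first violation.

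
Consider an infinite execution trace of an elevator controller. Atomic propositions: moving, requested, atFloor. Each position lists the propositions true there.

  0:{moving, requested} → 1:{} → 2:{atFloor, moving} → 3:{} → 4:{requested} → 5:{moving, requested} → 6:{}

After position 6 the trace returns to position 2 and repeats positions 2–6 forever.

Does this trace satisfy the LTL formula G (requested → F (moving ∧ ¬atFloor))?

requested → F (moving ∧ ¬atFloor) holds at every position 0..6, and those are all positions ever visited, so G (requested → F (moving ∧ ¬atFloor)) holds.
Positions where requested holds: 0, 4, 5.
Check F (moving ∧ ¬atFloor) at each: 0→ok, 4→ok, 5→ok.

Satisfied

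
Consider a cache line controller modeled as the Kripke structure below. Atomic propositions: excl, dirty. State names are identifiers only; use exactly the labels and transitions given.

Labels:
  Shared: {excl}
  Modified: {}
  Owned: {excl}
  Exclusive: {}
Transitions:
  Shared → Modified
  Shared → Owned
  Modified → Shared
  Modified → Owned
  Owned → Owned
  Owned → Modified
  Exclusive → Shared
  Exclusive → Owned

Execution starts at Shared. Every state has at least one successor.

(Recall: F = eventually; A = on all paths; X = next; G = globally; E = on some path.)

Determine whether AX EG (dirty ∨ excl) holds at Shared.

States satisfying EG (dirty ∨ excl): {Shared, Owned}.
States satisfying AX EG (dirty ∨ excl): {Modified, Exclusive}.
Shared ∉ Sat(AX EG (dirty ∨ excl)).

Does not hold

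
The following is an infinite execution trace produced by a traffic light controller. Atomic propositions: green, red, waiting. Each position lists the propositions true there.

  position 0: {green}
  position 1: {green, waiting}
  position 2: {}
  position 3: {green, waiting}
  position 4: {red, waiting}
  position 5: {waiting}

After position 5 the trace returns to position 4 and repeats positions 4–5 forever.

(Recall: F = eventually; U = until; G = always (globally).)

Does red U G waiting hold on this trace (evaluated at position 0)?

Walking from position 0: at position 0, G waiting has not yet held and red fails, so red U G waiting is false.

Does not hold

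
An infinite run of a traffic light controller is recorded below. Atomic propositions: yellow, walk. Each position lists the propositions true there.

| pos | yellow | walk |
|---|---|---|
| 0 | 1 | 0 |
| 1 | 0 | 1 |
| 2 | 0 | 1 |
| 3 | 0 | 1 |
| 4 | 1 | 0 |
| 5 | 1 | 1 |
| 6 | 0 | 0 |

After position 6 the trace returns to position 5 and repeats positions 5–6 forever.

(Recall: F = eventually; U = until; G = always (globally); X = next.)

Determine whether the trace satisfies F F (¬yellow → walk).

Holds

F (¬yellow → walk) holds at position 0, which is reachable from 0, so F F (¬yellow → walk) holds.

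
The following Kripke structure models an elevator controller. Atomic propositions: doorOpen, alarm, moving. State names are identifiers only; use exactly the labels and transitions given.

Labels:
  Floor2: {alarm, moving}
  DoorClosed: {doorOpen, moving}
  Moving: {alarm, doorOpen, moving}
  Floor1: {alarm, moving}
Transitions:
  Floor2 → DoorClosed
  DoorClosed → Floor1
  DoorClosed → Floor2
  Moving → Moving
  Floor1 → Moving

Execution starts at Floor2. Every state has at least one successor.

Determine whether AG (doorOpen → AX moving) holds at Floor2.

States satisfying doorOpen → AX moving: {Floor2, DoorClosed, Moving, Floor1}.
States satisfying AG (doorOpen → AX moving): {Floor2, DoorClosed, Moving, Floor1}.
Every state reachable from Floor2 satisfies doorOpen → AX moving.
Floor2 ∈ Sat(AG (doorOpen → AX moving)).

Satisfied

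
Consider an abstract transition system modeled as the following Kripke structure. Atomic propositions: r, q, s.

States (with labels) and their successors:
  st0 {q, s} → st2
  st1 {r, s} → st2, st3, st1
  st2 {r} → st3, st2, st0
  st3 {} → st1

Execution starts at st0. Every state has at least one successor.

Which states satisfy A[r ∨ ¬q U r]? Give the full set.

{st1, st2, st3}

States satisfying r ∨ ¬q: {st1, st2, st3}.
States satisfying r: {st1, st2}.
States satisfying A[r ∨ ¬q U r]: {st1, st2, st3}.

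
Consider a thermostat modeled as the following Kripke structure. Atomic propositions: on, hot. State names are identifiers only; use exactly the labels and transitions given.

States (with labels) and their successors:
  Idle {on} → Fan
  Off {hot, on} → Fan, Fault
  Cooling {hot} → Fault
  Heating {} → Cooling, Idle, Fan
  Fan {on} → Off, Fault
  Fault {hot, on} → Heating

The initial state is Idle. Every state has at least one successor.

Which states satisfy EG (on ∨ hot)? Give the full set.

{Idle, Off, Fan}

States satisfying on ∨ hot: {Idle, Off, Cooling, Fan, Fault}.
States satisfying EG (on ∨ hot): {Idle, Off, Fan}.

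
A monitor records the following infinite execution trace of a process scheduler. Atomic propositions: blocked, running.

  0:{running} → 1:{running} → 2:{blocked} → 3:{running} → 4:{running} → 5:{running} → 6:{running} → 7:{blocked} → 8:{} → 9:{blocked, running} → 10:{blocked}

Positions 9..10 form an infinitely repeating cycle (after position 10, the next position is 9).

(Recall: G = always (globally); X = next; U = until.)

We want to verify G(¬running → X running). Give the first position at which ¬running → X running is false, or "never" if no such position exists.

7

Check ¬running → X running at each position in order: 0 ✓, 1 ✓, 2 ✓, 3 ✓, 4 ✓, 5 ✓, 6 ✓.
At position 7 the labels are {blocked} and the next position 8 has {}, so ¬running → X running is false there. This is the first violation.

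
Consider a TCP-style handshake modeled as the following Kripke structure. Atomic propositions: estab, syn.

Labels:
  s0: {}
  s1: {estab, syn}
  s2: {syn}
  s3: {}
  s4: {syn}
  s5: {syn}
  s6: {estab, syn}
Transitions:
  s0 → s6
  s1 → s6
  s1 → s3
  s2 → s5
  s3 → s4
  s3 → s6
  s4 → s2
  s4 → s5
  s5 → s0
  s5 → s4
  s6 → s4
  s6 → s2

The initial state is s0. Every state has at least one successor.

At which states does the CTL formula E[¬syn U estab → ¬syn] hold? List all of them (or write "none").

States satisfying ¬syn: {s0, s3}.
States satisfying estab → ¬syn: {s0, s2, s3, s4, s5}.
States satisfying E[¬syn U estab → ¬syn]: {s0, s2, s3, s4, s5}.

{s0, s2, s3, s4, s5}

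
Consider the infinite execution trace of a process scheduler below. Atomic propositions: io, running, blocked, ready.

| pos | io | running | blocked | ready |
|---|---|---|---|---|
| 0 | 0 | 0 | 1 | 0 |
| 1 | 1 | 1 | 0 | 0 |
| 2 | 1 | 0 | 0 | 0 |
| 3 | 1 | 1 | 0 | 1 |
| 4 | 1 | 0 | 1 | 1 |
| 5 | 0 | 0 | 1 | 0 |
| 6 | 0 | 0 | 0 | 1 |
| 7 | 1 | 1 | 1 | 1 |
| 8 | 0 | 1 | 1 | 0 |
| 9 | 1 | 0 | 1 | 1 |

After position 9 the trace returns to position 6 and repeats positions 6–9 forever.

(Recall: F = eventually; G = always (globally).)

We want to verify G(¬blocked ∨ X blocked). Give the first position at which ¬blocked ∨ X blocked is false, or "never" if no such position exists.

At position 0 the labels are {blocked} and the next position 1 has {io, running}, so ¬blocked ∨ X blocked is false there. This is the first violation.

0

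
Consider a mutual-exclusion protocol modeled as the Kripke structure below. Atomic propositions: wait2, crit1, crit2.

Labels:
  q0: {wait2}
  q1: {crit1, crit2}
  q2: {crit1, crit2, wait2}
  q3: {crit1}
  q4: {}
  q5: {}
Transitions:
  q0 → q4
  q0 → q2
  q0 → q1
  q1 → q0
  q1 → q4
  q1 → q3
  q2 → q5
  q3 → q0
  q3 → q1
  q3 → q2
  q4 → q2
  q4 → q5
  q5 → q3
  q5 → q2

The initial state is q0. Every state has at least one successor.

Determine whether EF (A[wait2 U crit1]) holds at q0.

Yes

States satisfying A[wait2 U crit1]: {q1, q2, q3}.
States satisfying EF (A[wait2 U crit1]): {q0, q1, q2, q3, q4, q5}.
Some path from q0 reaches a state where A[wait2 U crit1] holds.
q0 ∈ Sat(EF (A[wait2 U crit1])).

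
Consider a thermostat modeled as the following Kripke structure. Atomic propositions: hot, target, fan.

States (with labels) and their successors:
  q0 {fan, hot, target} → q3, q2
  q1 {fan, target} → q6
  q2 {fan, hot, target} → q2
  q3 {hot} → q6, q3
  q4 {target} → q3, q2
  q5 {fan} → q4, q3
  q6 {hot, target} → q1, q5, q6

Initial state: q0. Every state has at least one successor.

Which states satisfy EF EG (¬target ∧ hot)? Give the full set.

{q0, q1, q3, q4, q5, q6}

States satisfying EG (¬target ∧ hot): {q3}.
States satisfying EF EG (¬target ∧ hot): {q0, q1, q3, q4, q5, q6}.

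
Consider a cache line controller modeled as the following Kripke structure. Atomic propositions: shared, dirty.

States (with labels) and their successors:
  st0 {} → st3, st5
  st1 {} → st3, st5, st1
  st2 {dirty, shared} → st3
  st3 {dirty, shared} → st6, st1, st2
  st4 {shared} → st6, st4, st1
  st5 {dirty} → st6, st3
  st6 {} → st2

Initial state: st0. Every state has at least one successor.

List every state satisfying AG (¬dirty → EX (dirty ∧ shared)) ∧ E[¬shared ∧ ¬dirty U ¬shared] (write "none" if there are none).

{st0, st1, st5, st6}

States satisfying ¬dirty → EX (dirty ∧ shared): {st0, st1, st2, st3, st5, st6}.
States satisfying AG (¬dirty → EX (dirty ∧ shared)): {st0, st1, st2, st3, st5, st6}.
States satisfying ¬shared ∧ ¬dirty: {st0, st1, st6}.
States satisfying ¬shared: {st0, st1, st5, st6}.
States satisfying E[¬shared ∧ ¬dirty U ¬shared]: {st0, st1, st5, st6}.
States satisfying AG (¬dirty → EX (dirty ∧ shared)) ∧ E[¬shared ∧ ¬dirty U ¬shared]: {st0, st1, st5, st6}.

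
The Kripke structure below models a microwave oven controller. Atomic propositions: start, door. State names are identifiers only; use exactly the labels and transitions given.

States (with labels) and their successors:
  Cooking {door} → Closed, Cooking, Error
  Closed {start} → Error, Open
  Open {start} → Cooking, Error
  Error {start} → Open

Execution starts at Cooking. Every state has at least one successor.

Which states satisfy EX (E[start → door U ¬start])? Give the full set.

States satisfying E[start → door U ¬start]: {Cooking}.
States satisfying EX (E[start → door U ¬start]): {Cooking, Open}.

{Cooking, Open}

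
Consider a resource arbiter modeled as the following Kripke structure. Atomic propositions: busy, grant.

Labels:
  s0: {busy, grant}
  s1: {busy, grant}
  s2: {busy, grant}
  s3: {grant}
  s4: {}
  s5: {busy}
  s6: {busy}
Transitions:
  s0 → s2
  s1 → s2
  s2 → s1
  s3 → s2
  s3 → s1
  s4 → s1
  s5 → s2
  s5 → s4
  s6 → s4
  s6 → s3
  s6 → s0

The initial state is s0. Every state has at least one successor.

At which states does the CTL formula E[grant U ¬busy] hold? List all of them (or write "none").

States satisfying grant: {s0, s1, s2, s3}.
States satisfying ¬busy: {s3, s4}.
States satisfying E[grant U ¬busy]: {s3, s4}.

{s3, s4}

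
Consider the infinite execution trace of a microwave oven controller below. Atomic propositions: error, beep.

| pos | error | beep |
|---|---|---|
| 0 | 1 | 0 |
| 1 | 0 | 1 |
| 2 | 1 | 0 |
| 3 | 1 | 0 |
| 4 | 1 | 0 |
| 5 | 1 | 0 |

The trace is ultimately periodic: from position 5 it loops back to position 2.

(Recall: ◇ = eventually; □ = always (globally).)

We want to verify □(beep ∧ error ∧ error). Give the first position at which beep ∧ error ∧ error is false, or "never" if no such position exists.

At position 0 the labels are {error}, so beep ∧ error ∧ error is false there. This is the first violation.

0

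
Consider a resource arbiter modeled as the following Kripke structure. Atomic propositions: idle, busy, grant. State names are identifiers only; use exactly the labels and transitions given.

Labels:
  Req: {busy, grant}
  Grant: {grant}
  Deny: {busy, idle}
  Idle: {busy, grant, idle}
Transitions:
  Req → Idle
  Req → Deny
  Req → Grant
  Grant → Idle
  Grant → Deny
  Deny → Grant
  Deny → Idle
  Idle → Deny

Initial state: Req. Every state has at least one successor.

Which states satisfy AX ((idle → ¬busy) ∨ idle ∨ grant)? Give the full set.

{Req, Grant, Deny, Idle}

States satisfying (idle → ¬busy) ∨ idle ∨ grant: {Req, Grant, Deny, Idle}.
States satisfying AX ((idle → ¬busy) ∨ idle ∨ grant): {Req, Grant, Deny, Idle}.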